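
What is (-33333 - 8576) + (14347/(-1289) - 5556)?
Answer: -61196732/1289 ≈ -47476.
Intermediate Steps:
(-33333 - 8576) + (14347/(-1289) - 5556) = -41909 + (14347*(-1/1289) - 5556) = -41909 + (-14347/1289 - 5556) = -41909 - 7176031/1289 = -61196732/1289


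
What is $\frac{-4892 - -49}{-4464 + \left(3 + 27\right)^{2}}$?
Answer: $\frac{4843}{3564} \approx 1.3589$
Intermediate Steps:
$\frac{-4892 - -49}{-4464 + \left(3 + 27\right)^{2}} = \frac{-4892 + 49}{-4464 + 30^{2}} = - \frac{4843}{-4464 + 900} = - \frac{4843}{-3564} = \left(-4843\right) \left(- \frac{1}{3564}\right) = \frac{4843}{3564}$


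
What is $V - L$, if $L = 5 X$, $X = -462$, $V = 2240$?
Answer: $4550$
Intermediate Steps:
$L = -2310$ ($L = 5 \left(-462\right) = -2310$)
$V - L = 2240 - -2310 = 2240 + 2310 = 4550$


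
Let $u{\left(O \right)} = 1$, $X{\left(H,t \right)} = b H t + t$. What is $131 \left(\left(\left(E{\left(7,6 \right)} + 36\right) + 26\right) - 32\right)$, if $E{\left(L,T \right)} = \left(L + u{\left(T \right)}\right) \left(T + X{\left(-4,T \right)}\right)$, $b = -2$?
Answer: $66810$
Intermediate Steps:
$X{\left(H,t \right)} = t - 2 H t$ ($X{\left(H,t \right)} = - 2 H t + t = t - 2 H t$)
$E{\left(L,T \right)} = 10 T \left(1 + L\right)$ ($E{\left(L,T \right)} = \left(L + 1\right) \left(T + T \left(1 - -8\right)\right) = \left(1 + L\right) \left(T + T \left(1 + 8\right)\right) = \left(1 + L\right) \left(T + T 9\right) = \left(1 + L\right) \left(T + 9 T\right) = \left(1 + L\right) 10 T = 10 T \left(1 + L\right)$)
$131 \left(\left(\left(E{\left(7,6 \right)} + 36\right) + 26\right) - 32\right) = 131 \left(\left(\left(10 \cdot 6 \left(1 + 7\right) + 36\right) + 26\right) - 32\right) = 131 \left(\left(\left(10 \cdot 6 \cdot 8 + 36\right) + 26\right) - 32\right) = 131 \left(\left(\left(480 + 36\right) + 26\right) - 32\right) = 131 \left(\left(516 + 26\right) - 32\right) = 131 \left(542 - 32\right) = 131 \cdot 510 = 66810$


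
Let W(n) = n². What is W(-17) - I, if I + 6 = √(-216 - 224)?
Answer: 295 - 2*I*√110 ≈ 295.0 - 20.976*I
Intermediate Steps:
I = -6 + 2*I*√110 (I = -6 + √(-216 - 224) = -6 + √(-440) = -6 + 2*I*√110 ≈ -6.0 + 20.976*I)
W(-17) - I = (-17)² - (-6 + 2*I*√110) = 289 + (6 - 2*I*√110) = 295 - 2*I*√110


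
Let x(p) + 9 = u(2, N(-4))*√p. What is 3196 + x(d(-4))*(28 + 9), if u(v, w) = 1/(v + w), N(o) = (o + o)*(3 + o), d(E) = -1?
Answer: 2863 + 37*I/10 ≈ 2863.0 + 3.7*I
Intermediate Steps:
N(o) = 2*o*(3 + o) (N(o) = (2*o)*(3 + o) = 2*o*(3 + o))
x(p) = -9 + √p/10 (x(p) = -9 + √p/(2 + 2*(-4)*(3 - 4)) = -9 + √p/(2 + 2*(-4)*(-1)) = -9 + √p/(2 + 8) = -9 + √p/10)
3196 + x(d(-4))*(28 + 9) = 3196 + (-9 + √(-1)/10)*(28 + 9) = 3196 + (-9 + I/10)*37 = 3196 + (-333 + 37*I/10) = 2863 + 37*I/10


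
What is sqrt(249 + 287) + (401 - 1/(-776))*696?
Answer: 27072399/97 + 2*sqrt(134) ≈ 2.7912e+5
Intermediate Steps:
sqrt(249 + 287) + (401 - 1/(-776))*696 = sqrt(536) + (401 - 1*(-1/776))*696 = 2*sqrt(134) + (401 + 1/776)*696 = 2*sqrt(134) + (311177/776)*696 = 2*sqrt(134) + 27072399/97 = 27072399/97 + 2*sqrt(134)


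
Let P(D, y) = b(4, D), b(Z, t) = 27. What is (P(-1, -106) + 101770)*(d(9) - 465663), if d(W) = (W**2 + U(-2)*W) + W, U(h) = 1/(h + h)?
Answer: -189576654897/4 ≈ -4.7394e+10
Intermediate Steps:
P(D, y) = 27
U(h) = 1/(2*h)
d(W) = W**2 + 3*W/4 (d(W) = (W**2 + ((1/2)/(-2))*W) + W = (W**2 + ((1/2)*(-1/2))*W) + W = (W**2 - W/4) + W = W**2 + 3*W/4)
(P(-1, -106) + 101770)*(d(9) - 465663) = (27 + 101770)*((1/4)*9*(3 + 4*9) - 465663) = 101797*((1/4)*9*(3 + 36) - 465663) = 101797*((1/4)*9*39 - 465663) = 101797*(351/4 - 465663) = 101797*(-1862301/4) = -189576654897/4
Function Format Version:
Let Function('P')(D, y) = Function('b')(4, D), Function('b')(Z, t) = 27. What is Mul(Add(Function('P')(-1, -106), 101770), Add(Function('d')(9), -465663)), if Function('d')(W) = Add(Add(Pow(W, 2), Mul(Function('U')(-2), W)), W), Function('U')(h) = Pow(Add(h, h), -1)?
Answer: Rational(-189576654897, 4) ≈ -4.7394e+10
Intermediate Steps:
Function('P')(D, y) = 27
Function('U')(h) = Mul(Rational(1, 2), Pow(h, -1)) (Function('U')(h) = Pow(Mul(2, h), -1) = Mul(Rational(1, 2), Pow(h, -1)))
Function('d')(W) = Add(Pow(W, 2), Mul(Rational(3, 4), W)) (Function('d')(W) = Add(Add(Pow(W, 2), Mul(Mul(Rational(1, 2), Pow(-2, -1)), W)), W) = Add(Add(Pow(W, 2), Mul(Mul(Rational(1, 2), Rational(-1, 2)), W)), W) = Add(Add(Pow(W, 2), Mul(Rational(-1, 4), W)), W) = Add(Pow(W, 2), Mul(Rational(3, 4), W)))
Mul(Add(Function('P')(-1, -106), 101770), Add(Function('d')(9), -465663)) = Mul(Add(27, 101770), Add(Mul(Rational(1, 4), 9, Add(3, Mul(4, 9))), -465663)) = Mul(101797, Add(Mul(Rational(1, 4), 9, Add(3, 36)), -465663)) = Mul(101797, Add(Mul(Rational(1, 4), 9, 39), -465663)) = Mul(101797, Add(Rational(351, 4), -465663)) = Mul(101797, Rational(-1862301, 4)) = Rational(-189576654897, 4)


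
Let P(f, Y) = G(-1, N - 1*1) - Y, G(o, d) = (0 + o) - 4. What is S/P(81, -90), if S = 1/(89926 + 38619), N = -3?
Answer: 1/10926325 ≈ 9.1522e-8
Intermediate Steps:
G(o, d) = -4 + o (G(o, d) = o - 4 = -4 + o)
P(f, Y) = -5 - Y (P(f, Y) = (-4 - 1) - Y = -5 - Y)
S = 1/128545 ≈ 7.7794e-6
S/P(81, -90) = 1/(128545*(-5 - 1*(-90))) = 1/(128545*(-5 + 90)) = (1/128545)/85 = (1/128545)*(1/85) = 1/10926325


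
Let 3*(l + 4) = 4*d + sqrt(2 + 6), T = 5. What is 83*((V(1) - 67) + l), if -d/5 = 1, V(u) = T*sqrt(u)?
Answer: -18094/3 + 166*sqrt(2)/3 ≈ -5953.1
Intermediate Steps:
V(u) = 5*sqrt(u)
d = -5 (d = -5*1 = -5)
l = -32/3 + 2*sqrt(2)/3 (l = -4 + (4*(-5) + sqrt(2 + 6))/3 = -4 + (-20 + sqrt(8))/3 = -4 + (-20 + 2*sqrt(2))/3 = -4 + (-20/3 + 2*sqrt(2)/3) = -32/3 + 2*sqrt(2)/3 ≈ -9.7239)
83*((V(1) - 67) + l) = 83*((5*sqrt(1) - 67) + (-32/3 + 2*sqrt(2)/3)) = 83*((5*1 - 67) + (-32/3 + 2*sqrt(2)/3)) = 83*((5 - 67) + (-32/3 + 2*sqrt(2)/3)) = 83*(-62 + (-32/3 + 2*sqrt(2)/3)) = 83*(-218/3 + 2*sqrt(2)/3) = -18094/3 + 166*sqrt(2)/3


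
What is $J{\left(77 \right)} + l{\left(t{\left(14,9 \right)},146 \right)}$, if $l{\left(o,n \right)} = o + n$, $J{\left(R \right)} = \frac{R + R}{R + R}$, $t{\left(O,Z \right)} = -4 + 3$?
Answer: $146$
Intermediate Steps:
$t{\left(O,Z \right)} = -1$
$J{\left(R \right)} = 1$ ($J{\left(R \right)} = \frac{2 R}{2 R} = 2 R \frac{1}{2 R} = 1$)
$l{\left(o,n \right)} = n + o$
$J{\left(77 \right)} + l{\left(t{\left(14,9 \right)},146 \right)} = 1 + \left(146 - 1\right) = 1 + 145 = 146$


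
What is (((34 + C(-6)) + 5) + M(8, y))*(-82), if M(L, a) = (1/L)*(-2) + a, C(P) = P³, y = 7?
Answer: 27921/2 ≈ 13961.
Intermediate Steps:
M(L, a) = a - 2/L (M(L, a) = -2/L + a = a - 2/L)
(((34 + C(-6)) + 5) + M(8, y))*(-82) = (((34 + (-6)³) + 5) + (7 - 2/8))*(-82) = (((34 - 216) + 5) + (7 - 2*⅛))*(-82) = ((-182 + 5) + (7 - ¼))*(-82) = (-177 + 27/4)*(-82) = -681/4*(-82) = 27921/2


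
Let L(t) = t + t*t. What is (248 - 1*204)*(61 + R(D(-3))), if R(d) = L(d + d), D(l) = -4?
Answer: 5148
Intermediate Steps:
L(t) = t + t²
R(d) = 2*d*(1 + 2*d) (R(d) = (d + d)*(1 + (d + d)) = (2*d)*(1 + 2*d) = 2*d*(1 + 2*d))
(248 - 1*204)*(61 + R(D(-3))) = (248 - 1*204)*(61 + 2*(-4)*(1 + 2*(-4))) = (248 - 204)*(61 + 2*(-4)*(1 - 8)) = 44*(61 + 2*(-4)*(-7)) = 44*(61 + 56) = 44*117 = 5148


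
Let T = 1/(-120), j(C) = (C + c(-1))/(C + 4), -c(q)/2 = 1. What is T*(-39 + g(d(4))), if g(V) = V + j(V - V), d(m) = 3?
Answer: 73/240 ≈ 0.30417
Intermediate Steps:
c(q) = -2 (c(q) = -2*1 = -2)
j(C) = (-2 + C)/(4 + C) (j(C) = (C - 2)/(C + 4) = (-2 + C)/(4 + C))
T = -1/120 ≈ -0.0083333
g(V) = -½ + V (g(V) = V + (-2 + (V - V))/(4 + (V - V)) = V + (-2 + 0)/(4 + 0) = V - 2/4 = V + (¼)*(-2) = V - ½ = -½ + V)
T*(-39 + g(d(4))) = -(-39 + (-½ + 3))/120 = -(-39 + 5/2)/120 = -1/120*(-73/2) = 73/240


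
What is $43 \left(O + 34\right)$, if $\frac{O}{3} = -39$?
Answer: $-3569$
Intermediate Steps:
$O = -117$ ($O = 3 \left(-39\right) = -117$)
$43 \left(O + 34\right) = 43 \left(-117 + 34\right) = 43 \left(-83\right) = -3569$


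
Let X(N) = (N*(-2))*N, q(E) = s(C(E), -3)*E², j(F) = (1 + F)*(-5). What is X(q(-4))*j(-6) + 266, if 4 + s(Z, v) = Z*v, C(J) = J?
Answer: -818934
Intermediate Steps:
s(Z, v) = -4 + Z*v
j(F) = -5 - 5*F
q(E) = E²*(-4 - 3*E) (q(E) = (-4 + E*(-3))*E² = (-4 - 3*E)*E² = E²*(-4 - 3*E))
X(N) = -2*N² (X(N) = (-2*N)*N = -2*N²)
X(q(-4))*j(-6) + 266 = (-2*256*(-4 - 3*(-4))²)*(-5 - 5*(-6)) + 266 = (-2*256*(-4 + 12)²)*(-5 + 30) + 266 = -2*(16*8)²*25 + 266 = -2*128²*25 + 266 = -2*16384*25 + 266 = -32768*25 + 266 = -819200 + 266 = -818934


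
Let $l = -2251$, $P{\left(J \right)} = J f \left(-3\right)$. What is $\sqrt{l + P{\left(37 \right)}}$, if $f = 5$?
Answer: $i \sqrt{2806} \approx 52.972 i$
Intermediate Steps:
$P{\left(J \right)} = - 15 J$ ($P{\left(J \right)} = J 5 \left(-3\right) = 5 J \left(-3\right) = - 15 J$)
$\sqrt{l + P{\left(37 \right)}} = \sqrt{-2251 - 555} = \sqrt{-2806} = i \sqrt{2806}$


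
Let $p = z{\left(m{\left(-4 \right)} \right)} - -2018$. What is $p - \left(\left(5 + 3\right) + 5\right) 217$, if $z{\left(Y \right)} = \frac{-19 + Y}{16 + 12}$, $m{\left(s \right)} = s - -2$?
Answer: $- \frac{3215}{4} \approx -803.75$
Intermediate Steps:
$m{\left(s \right)} = 2 + s$ ($m{\left(s \right)} = s + 2 = 2 + s$)
$z{\left(Y \right)} = - \frac{19}{28} + \frac{Y}{28}$ ($z{\left(Y \right)} = \frac{-19 + Y}{28} = \left(-19 + Y\right) \frac{1}{28} = - \frac{19}{28} + \frac{Y}{28}$)
$p = \frac{8069}{4}$ ($p = \left(- \frac{19}{28} + \frac{2 - 4}{28}\right) - -2018 = \left(- \frac{19}{28} + \frac{1}{28} \left(-2\right)\right) + 2018 = \left(- \frac{19}{28} - \frac{1}{14}\right) + 2018 = - \frac{3}{4} + 2018 = \frac{8069}{4} \approx 2017.3$)
$p - \left(\left(5 + 3\right) + 5\right) 217 = \frac{8069}{4} - \left(\left(5 + 3\right) + 5\right) 217 = \frac{8069}{4} - \left(8 + 5\right) 217 = \frac{8069}{4} - 13 \cdot 217 = \frac{8069}{4} - 2821 = - \frac{3215}{4}$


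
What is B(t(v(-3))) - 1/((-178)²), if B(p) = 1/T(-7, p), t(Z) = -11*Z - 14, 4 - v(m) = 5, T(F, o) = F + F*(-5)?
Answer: 3957/110894 ≈ 0.035683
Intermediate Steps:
T(F, o) = -4*F (T(F, o) = F - 5*F = -4*F)
v(m) = -1 (v(m) = 4 - 1*5 = 4 - 5 = -1)
t(Z) = -14 - 11*Z
B(p) = 1/28 (B(p) = 1/(-4*(-7)) = 1/28)
B(t(v(-3))) - 1/((-178)²) = 1/28 - 1/((-178)²) = 1/28 - 1/31684 = 3957/110894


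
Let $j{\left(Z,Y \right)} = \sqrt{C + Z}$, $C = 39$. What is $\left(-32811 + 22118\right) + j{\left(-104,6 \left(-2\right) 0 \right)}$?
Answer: $-10693 + i \sqrt{65} \approx -10693.0 + 8.0623 i$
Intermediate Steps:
$j{\left(Z,Y \right)} = \sqrt{39 + Z}$
$\left(-32811 + 22118\right) + j{\left(-104,6 \left(-2\right) 0 \right)} = \left(-32811 + 22118\right) + \sqrt{39 - 104} = -10693 + \sqrt{-65} = -10693 + i \sqrt{65}$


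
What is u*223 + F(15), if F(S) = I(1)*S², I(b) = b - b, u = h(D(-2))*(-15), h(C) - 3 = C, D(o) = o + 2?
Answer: -10035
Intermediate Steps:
D(o) = 2 + o
h(C) = 3 + C
u = -45 (u = (3 + (2 - 2))*(-15) = (3 + 0)*(-15) = 3*(-15) = -45)
I(b) = 0
F(S) = 0 (F(S) = 0*S² = 0)
u*223 + F(15) = -45*223 + 0 = -10035 + 0 = -10035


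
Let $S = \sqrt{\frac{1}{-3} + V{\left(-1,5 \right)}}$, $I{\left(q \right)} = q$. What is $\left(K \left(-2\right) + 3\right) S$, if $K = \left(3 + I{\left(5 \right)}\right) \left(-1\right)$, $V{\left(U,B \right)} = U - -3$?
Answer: $\frac{19 \sqrt{15}}{3} \approx 24.529$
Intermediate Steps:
$V{\left(U,B \right)} = 3 + U$ ($V{\left(U,B \right)} = U + 3 = 3 + U$)
$K = -8$ ($K = \left(3 + 5\right) \left(-1\right) = 8 \left(-1\right) = -8$)
$S = \frac{\sqrt{15}}{3}$ ($S = \sqrt{\frac{1}{-3} + \left(3 - 1\right)} = \sqrt{- \frac{1}{3} + 2} = \sqrt{\frac{5}{3}} = \frac{\sqrt{15}}{3} \approx 1.291$)
$\left(K \left(-2\right) + 3\right) S = \left(\left(-8\right) \left(-2\right) + 3\right) \frac{\sqrt{15}}{3} = \left(16 + 3\right) \frac{\sqrt{15}}{3} = 19 \frac{\sqrt{15}}{3} = \frac{19 \sqrt{15}}{3}$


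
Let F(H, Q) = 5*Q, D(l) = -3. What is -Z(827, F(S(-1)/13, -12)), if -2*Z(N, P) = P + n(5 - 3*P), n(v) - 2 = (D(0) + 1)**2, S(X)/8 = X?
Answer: -27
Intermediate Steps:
S(X) = 8*X
n(v) = 6 (n(v) = 2 + (-3 + 1)**2 = 2 + (-2)**2 = 2 + 4 = 6)
Z(N, P) = -3 - P/2 (Z(N, P) = -(P + 6)/2 = -(6 + P)/2 = -3 - P/2)
-Z(827, F(S(-1)/13, -12)) = -(-3 - 5*(-12)/2) = -(-3 - 1/2*(-60)) = -(-3 + 30) = -1*27 = -27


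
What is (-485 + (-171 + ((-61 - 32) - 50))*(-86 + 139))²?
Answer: 293334129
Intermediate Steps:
(-485 + (-171 + ((-61 - 32) - 50))*(-86 + 139))² = (-485 + (-171 + (-93 - 50))*53)² = (-485 + (-171 - 143)*53)² = (-485 - 314*53)² = (-485 - 16642)² = (-17127)² = 293334129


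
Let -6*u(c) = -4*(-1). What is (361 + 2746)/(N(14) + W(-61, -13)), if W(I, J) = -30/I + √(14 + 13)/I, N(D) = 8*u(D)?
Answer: -503762766/784753 + 5117229*√3/784753 ≈ -630.64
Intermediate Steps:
u(c) = -⅔ (u(c) = -(-2)*(-1)/3 = -⅙*4 = -⅔)
N(D) = -16/3 (N(D) = 8*(-⅔) = -16/3)
W(I, J) = -30/I + 3*√3/I (W(I, J) = -30/I + √27/I = -30/I + (3*√3)/I = -30/I + 3*√3/I)
(361 + 2746)/(N(14) + W(-61, -13)) = (361 + 2746)/(-16/3 + 3*(-10 + √3)/(-61)) = 3107/(-16/3 + 3*(-1/61)*(-10 + √3)) = 3107/(-16/3 + (30/61 - 3*√3/61)) = 3107/(-886/183 - 3*√3/61)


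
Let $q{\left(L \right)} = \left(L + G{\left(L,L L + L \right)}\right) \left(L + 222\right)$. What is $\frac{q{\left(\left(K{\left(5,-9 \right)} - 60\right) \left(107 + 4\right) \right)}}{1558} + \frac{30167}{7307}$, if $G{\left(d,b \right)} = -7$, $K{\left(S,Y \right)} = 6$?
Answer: $\frac{126572600095}{5692153} \approx 22236.0$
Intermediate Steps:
$q{\left(L \right)} = \left(-7 + L\right) \left(222 + L\right)$ ($q{\left(L \right)} = \left(L - 7\right) \left(L + 222\right) = \left(-7 + L\right) \left(222 + L\right)$)
$\frac{q{\left(\left(K{\left(5,-9 \right)} - 60\right) \left(107 + 4\right) \right)}}{1558} + \frac{30167}{7307} = \frac{-1554 + \left(\left(6 - 60\right) \left(107 + 4\right)\right)^{2} + 215 \left(6 - 60\right) \left(107 + 4\right)}{1558} + \frac{30167}{7307} = \left(-1554 + \left(\left(-54\right) 111\right)^{2} + 215 \left(\left(-54\right) 111\right)\right) \frac{1}{1558} + 30167 \cdot \frac{1}{7307} = \left(-1554 + \left(-5994\right)^{2} + 215 \left(-5994\right)\right) \frac{1}{1558} + \frac{30167}{7307} = \left(-1554 + 35928036 - 1288710\right) \frac{1}{1558} + \frac{30167}{7307} = 34637772 \cdot \frac{1}{1558} + \frac{30167}{7307} = \frac{17318886}{779} + \frac{30167}{7307} = \frac{126572600095}{5692153}$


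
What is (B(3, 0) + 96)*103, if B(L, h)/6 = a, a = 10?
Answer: 16068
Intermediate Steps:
B(L, h) = 60 (B(L, h) = 6*10 = 60)
(B(3, 0) + 96)*103 = (60 + 96)*103 = 156*103 = 16068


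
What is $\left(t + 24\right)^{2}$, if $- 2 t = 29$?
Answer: $\frac{361}{4} \approx 90.25$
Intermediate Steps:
$t = - \frac{29}{2}$ ($t = \left(- \frac{1}{2}\right) 29 = - \frac{29}{2} \approx -14.5$)
$\left(t + 24\right)^{2} = \left(- \frac{29}{2} + 24\right)^{2} = \left(\frac{19}{2}\right)^{2} = \frac{361}{4}$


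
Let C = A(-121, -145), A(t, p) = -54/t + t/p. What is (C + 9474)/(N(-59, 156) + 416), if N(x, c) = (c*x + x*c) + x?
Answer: -166243801/316704795 ≈ -0.52492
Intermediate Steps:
N(x, c) = x + 2*c*x (N(x, c) = (c*x + c*x) + x = 2*c*x + x = x + 2*c*x)
C = 22471/17545 (C = -54/(-121) - 121/(-145) = -54*(-1/121) - 121*(-1/145) = 54/121 + 121/145 = 22471/17545 ≈ 1.2808)
(C + 9474)/(N(-59, 156) + 416) = (22471/17545 + 9474)/(-59*(1 + 2*156) + 416) = 166243801/(17545*(-59*(1 + 312) + 416)) = 166243801/(17545*(-59*313 + 416)) = 166243801/(17545*(-18467 + 416)) = (166243801/17545)/(-18051) = (166243801/17545)*(-1/18051) = -166243801/316704795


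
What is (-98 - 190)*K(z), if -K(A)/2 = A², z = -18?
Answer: 186624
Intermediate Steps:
K(A) = -2*A²
(-98 - 190)*K(z) = (-98 - 190)*(-2*(-18)²) = -(-576)*324 = -288*(-648) = 186624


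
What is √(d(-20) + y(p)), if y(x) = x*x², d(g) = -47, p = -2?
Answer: I*√55 ≈ 7.4162*I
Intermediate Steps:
y(x) = x³
√(d(-20) + y(p)) = √(-47 + (-2)³) = √(-47 - 8) = √(-55) = I*√55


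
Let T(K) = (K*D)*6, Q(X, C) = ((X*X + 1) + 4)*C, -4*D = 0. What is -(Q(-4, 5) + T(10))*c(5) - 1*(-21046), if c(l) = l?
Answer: 20521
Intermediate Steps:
D = 0 (D = -1/4*0 = 0)
Q(X, C) = C*(5 + X**2) (Q(X, C) = ((X**2 + 1) + 4)*C = ((1 + X**2) + 4)*C = (5 + X**2)*C = C*(5 + X**2))
T(K) = 0 (T(K) = (K*0)*6 = 0*6 = 0)
-(Q(-4, 5) + T(10))*c(5) - 1*(-21046) = -(5*(5 + (-4)**2) + 0)*5 - 1*(-21046) = -(5*(5 + 16) + 0)*5 + 21046 = -(5*21 + 0)*5 + 21046 = -(105 + 0)*5 + 21046 = -105*5 + 21046 = -1*525 + 21046 = -525 + 21046 = 20521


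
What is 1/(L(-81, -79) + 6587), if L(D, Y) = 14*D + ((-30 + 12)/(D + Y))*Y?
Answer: 80/435529 ≈ 0.00018368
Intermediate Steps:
L(D, Y) = 14*D - 18*Y/(D + Y) (L(D, Y) = 14*D + (-18/(D + Y))*Y = 14*D - 18*Y/(D + Y))
1/(L(-81, -79) + 6587) = 1/(2*(-9*(-79) + 7*(-81)**2 + 7*(-81)*(-79))/(-81 - 79) + 6587) = 1/(2*(711 + 7*6561 + 44793)/(-160) + 6587) = 1/(2*(-1/160)*(711 + 45927 + 44793) + 6587) = 1/(2*(-1/160)*91431 + 6587) = 1/(-91431/80 + 6587) = 1/(435529/80) = 80/435529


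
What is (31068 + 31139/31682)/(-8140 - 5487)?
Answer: -984327515/431730614 ≈ -2.2800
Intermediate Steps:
(31068 + 31139/31682)/(-8140 - 5487) = (31068 + 31139*(1/31682))/(-13627) = (31068 + 31139/31682)*(-1/13627) = (984327515/31682)*(-1/13627) = -984327515/431730614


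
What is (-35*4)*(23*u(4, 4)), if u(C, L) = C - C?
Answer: 0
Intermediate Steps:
u(C, L) = 0
(-35*4)*(23*u(4, 4)) = (-35*4)*(23*0) = -140*0 = 0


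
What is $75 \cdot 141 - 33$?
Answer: $10542$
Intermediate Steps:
$75 \cdot 141 - 33 = 10575 - 33 = 10542$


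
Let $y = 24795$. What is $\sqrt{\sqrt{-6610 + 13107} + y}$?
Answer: $\sqrt{24795 + \sqrt{6497}} \approx 157.72$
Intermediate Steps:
$\sqrt{\sqrt{-6610 + 13107} + y} = \sqrt{\sqrt{-6610 + 13107} + 24795} = \sqrt{\sqrt{6497} + 24795} = \sqrt{24795 + \sqrt{6497}}$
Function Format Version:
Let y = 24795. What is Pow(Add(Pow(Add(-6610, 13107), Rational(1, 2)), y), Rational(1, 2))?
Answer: Pow(Add(24795, Pow(6497, Rational(1, 2))), Rational(1, 2)) ≈ 157.72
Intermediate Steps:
Pow(Add(Pow(Add(-6610, 13107), Rational(1, 2)), y), Rational(1, 2)) = Pow(Add(Pow(Add(-6610, 13107), Rational(1, 2)), 24795), Rational(1, 2)) = Pow(Add(Pow(6497, Rational(1, 2)), 24795), Rational(1, 2)) = Pow(Add(24795, Pow(6497, Rational(1, 2))), Rational(1, 2))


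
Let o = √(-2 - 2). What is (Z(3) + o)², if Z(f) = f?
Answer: 5 + 12*I ≈ 5.0 + 12.0*I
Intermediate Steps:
o = 2*I (o = √(-4) = 2*I ≈ 2.0*I)
(Z(3) + o)² = (3 + 2*I)²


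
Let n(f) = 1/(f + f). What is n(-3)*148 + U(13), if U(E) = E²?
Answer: 433/3 ≈ 144.33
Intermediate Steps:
n(f) = 1/(2*f)
n(-3)*148 + U(13) = ((½)/(-3))*148 + 13² = ((½)*(-⅓))*148 + 169 = -⅙*148 + 169 = -74/3 + 169 = 433/3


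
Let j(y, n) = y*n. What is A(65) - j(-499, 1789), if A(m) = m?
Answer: 892776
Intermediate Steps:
j(y, n) = n*y
A(65) - j(-499, 1789) = 65 - 1789*(-499) = 65 - 1*(-892711) = 65 + 892711 = 892776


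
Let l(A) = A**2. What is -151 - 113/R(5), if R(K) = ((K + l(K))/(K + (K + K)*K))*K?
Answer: -5773/30 ≈ -192.43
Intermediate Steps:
R(K) = K*(K + K**2)/(K + 2*K**2) (R(K) = ((K + K**2)/(K + (K + K)*K))*K = ((K + K**2)/(K + (2*K)*K))*K = ((K + K**2)/(K + 2*K**2))*K = K*(K + K**2)/(K + 2*K**2))
-151 - 113/R(5) = -151 - 113/(5*(1 + 5)/(1 + 2*5)) = -151 - 113/(5*6/(1 + 10)) = -151 - 113/(5*6/11) = -151 - 113/(5*(1/11)*6) = -151 - 113/30/11 = -151 - 113*11/30 = -151 - 1*1243/30 = -151 - 1243/30 = -5773/30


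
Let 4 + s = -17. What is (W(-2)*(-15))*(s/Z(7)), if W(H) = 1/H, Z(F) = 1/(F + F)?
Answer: -2205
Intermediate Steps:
s = -21 (s = -4 - 17 = -21)
Z(F) = 1/(2*F)
(W(-2)*(-15))*(s/Z(7)) = (-15/(-2))*(-21/((½)/7)) = (-½*(-15))*(-21/((½)*(⅐))) = 15*(-21/1/14)/2 = 15*(-21*14)/2 = (15/2)*(-294) = -2205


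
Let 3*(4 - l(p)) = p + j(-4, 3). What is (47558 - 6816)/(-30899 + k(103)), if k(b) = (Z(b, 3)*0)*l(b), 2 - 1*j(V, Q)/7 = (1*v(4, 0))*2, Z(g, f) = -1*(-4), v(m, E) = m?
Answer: -40742/30899 ≈ -1.3186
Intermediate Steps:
Z(g, f) = 4
j(V, Q) = -42 (j(V, Q) = 14 - 7*1*4*2 = 14 - 28*2 = 14 - 7*8 = 14 - 56 = -42)
l(p) = 18 - p/3 (l(p) = 4 - (p - 42)/3 = 4 - (-42 + p)/3 = 4 + (14 - p/3) = 18 - p/3)
k(b) = 0 (k(b) = (4*0)*(18 - b/3) = 0*(18 - b/3) = 0)
(47558 - 6816)/(-30899 + k(103)) = (47558 - 6816)/(-30899 + 0) = 40742/(-30899) = 40742*(-1/30899) = -40742/30899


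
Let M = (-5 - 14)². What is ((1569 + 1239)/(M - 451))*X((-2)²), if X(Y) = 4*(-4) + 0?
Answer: 2496/5 ≈ 499.20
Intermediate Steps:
M = 361 (M = (-19)² = 361)
X(Y) = -16 (X(Y) = -16 + 0 = -16)
((1569 + 1239)/(M - 451))*X((-2)²) = ((1569 + 1239)/(361 - 451))*(-16) = (2808/(-90))*(-16) = (2808*(-1/90))*(-16) = -156/5*(-16) = 2496/5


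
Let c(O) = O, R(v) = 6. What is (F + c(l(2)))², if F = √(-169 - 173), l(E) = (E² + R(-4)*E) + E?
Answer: -18 + 108*I*√38 ≈ -18.0 + 665.76*I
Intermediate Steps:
l(E) = E² + 7*E (l(E) = (E² + 6*E) + E = E² + 7*E)
F = 3*I*√38 (F = √(-342) = 3*I*√38 ≈ 18.493*I)
(F + c(l(2)))² = (3*I*√38 + 2*(7 + 2))² = (3*I*√38 + 2*9)² = (3*I*√38 + 18)² = (18 + 3*I*√38)²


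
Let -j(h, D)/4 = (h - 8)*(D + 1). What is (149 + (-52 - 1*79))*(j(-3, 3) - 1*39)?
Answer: 2466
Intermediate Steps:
j(h, D) = -4*(1 + D)*(-8 + h) (j(h, D) = -4*(h - 8)*(D + 1) = -4*(-8 + h)*(1 + D) = -4*(1 + D)*(-8 + h))
(149 + (-52 - 1*79))*(j(-3, 3) - 1*39) = (149 + (-52 - 1*79))*((32 - 4*(-3) + 32*3 - 4*3*(-3)) - 1*39) = (149 + (-52 - 79))*((32 + 12 + 96 + 36) - 39) = (149 - 131)*(176 - 39) = 18*137 = 2466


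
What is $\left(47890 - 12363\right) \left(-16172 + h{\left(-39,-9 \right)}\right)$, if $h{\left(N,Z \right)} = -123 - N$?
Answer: $-577526912$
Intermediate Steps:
$\left(47890 - 12363\right) \left(-16172 + h{\left(-39,-9 \right)}\right) = \left(47890 - 12363\right) \left(-16172 - 84\right) = 35527 \left(-16172 + \left(-123 + 39\right)\right) = 35527 \left(-16172 - 84\right) = 35527 \left(-16256\right) = -577526912$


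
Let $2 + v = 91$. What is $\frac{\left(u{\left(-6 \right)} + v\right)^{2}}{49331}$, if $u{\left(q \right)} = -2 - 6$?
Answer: $\frac{6561}{49331} \approx 0.133$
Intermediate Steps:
$v = 89$ ($v = -2 + 91 = 89$)
$u{\left(q \right)} = -8$
$\frac{\left(u{\left(-6 \right)} + v\right)^{2}}{49331} = \frac{\left(-8 + 89\right)^{2}}{49331} = 81^{2} \cdot \frac{1}{49331} = 6561 \cdot \frac{1}{49331} = \frac{6561}{49331}$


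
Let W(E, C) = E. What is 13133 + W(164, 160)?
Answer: 13297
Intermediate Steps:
13133 + W(164, 160) = 13133 + 164 = 13297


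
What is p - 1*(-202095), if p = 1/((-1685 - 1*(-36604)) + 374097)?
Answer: 82660088521/409016 ≈ 2.0210e+5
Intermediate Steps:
p = 1/409016 (p = 1/((-1685 + 36604) + 374097) = 1/(34919 + 374097) = 1/409016 ≈ 2.4449e-6)
p - 1*(-202095) = 1/409016 - 1*(-202095) = 1/409016 + 202095 = 82660088521/409016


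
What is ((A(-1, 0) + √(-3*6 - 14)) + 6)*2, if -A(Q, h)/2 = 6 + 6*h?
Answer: -12 + 8*I*√2 ≈ -12.0 + 11.314*I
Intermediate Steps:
A(Q, h) = -12 - 12*h (A(Q, h) = -2*(6 + 6*h) = -12 - 12*h)
((A(-1, 0) + √(-3*6 - 14)) + 6)*2 = (((-12 - 12*0) + √(-3*6 - 14)) + 6)*2 = (((-12 + 0) + √(-18 - 14)) + 6)*2 = ((-12 + √(-32)) + 6)*2 = ((-12 + 4*I*√2) + 6)*2 = (-6 + 4*I*√2)*2 = -12 + 8*I*√2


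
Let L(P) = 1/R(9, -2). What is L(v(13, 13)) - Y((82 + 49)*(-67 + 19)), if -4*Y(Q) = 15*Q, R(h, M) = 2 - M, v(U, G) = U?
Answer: -94319/4 ≈ -23580.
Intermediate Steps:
L(P) = ¼ (L(P) = 1/(2 - 1*(-2)) = 1/(2 + 2) = 1/4 = ¼)
Y(Q) = -15*Q/4
L(v(13, 13)) - Y((82 + 49)*(-67 + 19)) = ¼ - (-15)*(82 + 49)*(-67 + 19)/4 = ¼ - (-15)*131*(-48)/4 = ¼ - (-15)*(-6288)/4 = ¼ - 1*23580 = ¼ - 23580 = -94319/4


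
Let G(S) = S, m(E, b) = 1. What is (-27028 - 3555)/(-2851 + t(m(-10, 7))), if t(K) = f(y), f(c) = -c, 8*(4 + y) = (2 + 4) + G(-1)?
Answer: 244664/22781 ≈ 10.740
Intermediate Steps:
y = -27/8 (y = -4 + ((2 + 4) - 1)/8 = -4 + (6 - 1)/8 = -4 + (1/8)*5 = -4 + 5/8 = -27/8 ≈ -3.3750)
t(K) = 27/8 (t(K) = -1*(-27/8) = 27/8)
(-27028 - 3555)/(-2851 + t(m(-10, 7))) = (-27028 - 3555)/(-2851 + 27/8) = -30583/(-22781/8) = -30583*(-8/22781) = 244664/22781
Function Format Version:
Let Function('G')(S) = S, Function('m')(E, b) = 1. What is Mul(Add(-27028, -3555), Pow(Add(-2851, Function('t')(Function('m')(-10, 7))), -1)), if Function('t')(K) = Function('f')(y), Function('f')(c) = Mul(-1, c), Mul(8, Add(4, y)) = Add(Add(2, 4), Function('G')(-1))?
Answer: Rational(244664, 22781) ≈ 10.740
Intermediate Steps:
y = Rational(-27, 8) (y = Add(-4, Mul(Rational(1, 8), Add(Add(2, 4), -1))) = Add(-4, Mul(Rational(1, 8), Add(6, -1))) = Add(-4, Mul(Rational(1, 8), 5)) = Add(-4, Rational(5, 8)) = Rational(-27, 8) ≈ -3.3750)
Function('t')(K) = Rational(27, 8) (Function('t')(K) = Mul(-1, Rational(-27, 8)) = Rational(27, 8))
Mul(Add(-27028, -3555), Pow(Add(-2851, Function('t')(Function('m')(-10, 7))), -1)) = Mul(Add(-27028, -3555), Pow(Add(-2851, Rational(27, 8)), -1)) = Mul(-30583, Pow(Rational(-22781, 8), -1)) = Mul(-30583, Rational(-8, 22781)) = Rational(244664, 22781)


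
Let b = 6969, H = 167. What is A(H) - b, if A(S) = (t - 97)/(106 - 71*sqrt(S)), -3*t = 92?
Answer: -17365543579/2491833 + 27193*sqrt(167)/2491833 ≈ -6968.8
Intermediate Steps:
t = -92/3 (t = -1/3*92 = -92/3 ≈ -30.667)
A(S) = -383/(3*(106 - 71*sqrt(S))) (A(S) = (-92/3 - 97)/(106 - 71*sqrt(S)) = -383/(3*(106 - 71*sqrt(S))))
A(H) - b = 383/(3*(-106 + 71*sqrt(167))) - 1*6969 = 383/(3*(-106 + 71*sqrt(167))) - 6969 = -6969 + 383/(3*(-106 + 71*sqrt(167)))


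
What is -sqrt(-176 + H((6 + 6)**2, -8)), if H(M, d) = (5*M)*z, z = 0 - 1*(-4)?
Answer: -52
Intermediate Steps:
z = 4 (z = 0 + 4 = 4)
H(M, d) = 20*M (H(M, d) = (5*M)*4 = 20*M)
-sqrt(-176 + H((6 + 6)**2, -8)) = -sqrt(-176 + 20*(6 + 6)**2) = -sqrt(-176 + 20*12**2) = -sqrt(-176 + 20*144) = -sqrt(-176 + 2880) = -sqrt(2704) = -1*52 = -52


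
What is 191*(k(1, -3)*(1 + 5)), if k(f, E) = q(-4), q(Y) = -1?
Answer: -1146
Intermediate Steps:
k(f, E) = -1
191*(k(1, -3)*(1 + 5)) = 191*(-(1 + 5)) = 191*(-1*6) = 191*(-6) = -1146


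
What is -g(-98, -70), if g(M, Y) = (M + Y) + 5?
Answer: 163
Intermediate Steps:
g(M, Y) = 5 + M + Y
-g(-98, -70) = -(5 - 98 - 70) = -1*(-163) = 163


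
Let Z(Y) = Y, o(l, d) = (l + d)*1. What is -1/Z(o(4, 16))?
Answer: -1/20 ≈ -0.050000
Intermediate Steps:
o(l, d) = d + l (o(l, d) = (d + l)*1 = d + l)
-1/Z(o(4, 16)) = -1/(16 + 4) = -1/20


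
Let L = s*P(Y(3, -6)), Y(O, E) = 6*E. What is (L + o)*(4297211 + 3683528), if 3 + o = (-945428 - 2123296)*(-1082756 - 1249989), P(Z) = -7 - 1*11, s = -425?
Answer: 57130523757590404953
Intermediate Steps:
P(Z) = -18 (P(Z) = -7 - 11 = -18)
o = 7158550567377 (o = -3 + (-945428 - 2123296)*(-1082756 - 1249989) = -3 - 3068724*(-2332745) = -3 + 7158550567380 = 7158550567377)
L = 7650 (L = -425*(-18) = 7650)
(L + o)*(4297211 + 3683528) = (7650 + 7158550567377)*(4297211 + 3683528) = 7158550575027*7980739 = 57130523757590404953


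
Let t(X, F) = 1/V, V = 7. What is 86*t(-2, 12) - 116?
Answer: -726/7 ≈ -103.71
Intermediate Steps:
t(X, F) = ⅐ (t(X, F) = 1/7 = ⅐)
86*t(-2, 12) - 116 = 86*(⅐) - 116 = 86/7 - 116 = -726/7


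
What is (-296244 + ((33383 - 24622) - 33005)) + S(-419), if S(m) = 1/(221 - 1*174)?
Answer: -15062935/47 ≈ -3.2049e+5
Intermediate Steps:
S(m) = 1/47 (S(m) = 1/(221 - 174) = 1/47)
(-296244 + ((33383 - 24622) - 33005)) + S(-419) = (-296244 + ((33383 - 24622) - 33005)) + 1/47 = (-296244 + (8761 - 33005)) + 1/47 = (-296244 - 24244) + 1/47 = -320488 + 1/47 = -15062935/47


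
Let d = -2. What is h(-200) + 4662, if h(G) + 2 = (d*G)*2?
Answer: 5460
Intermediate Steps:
h(G) = -2 - 4*G (h(G) = -2 - 2*G*2 = -2 - 4*G)
h(-200) + 4662 = (-2 - 4*(-200)) + 4662 = (-2 + 800) + 4662 = 798 + 4662 = 5460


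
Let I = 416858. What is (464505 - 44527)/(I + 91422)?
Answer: 209989/254140 ≈ 0.82627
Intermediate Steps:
(464505 - 44527)/(I + 91422) = (464505 - 44527)/(416858 + 91422) = 419978/508280 = 419978*(1/508280) = 209989/254140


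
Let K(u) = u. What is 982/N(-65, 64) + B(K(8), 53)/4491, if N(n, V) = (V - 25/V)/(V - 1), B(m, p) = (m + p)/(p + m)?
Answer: 5927259085/6094287 ≈ 972.59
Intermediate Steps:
B(m, p) = 1 (B(m, p) = (m + p)/(m + p) = 1)
N(n, V) = (V - 25/V)/(-1 + V)
982/N(-65, 64) + B(K(8), 53)/4491 = 982/(((-25 + 64²)/(64*(-1 + 64)))) + 1/4491 = 982/(((1/64)*(-25 + 4096)/63)) + 1*(1/4491) = 982/(((1/64)*(1/63)*4071)) + 1/4491 = 982/(1357/1344) + 1/4491 = 982*(1344/1357) + 1/4491 = 1319808/1357 + 1/4491 = 5927259085/6094287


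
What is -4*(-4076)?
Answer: 16304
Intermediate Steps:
-4*(-4076) = 16304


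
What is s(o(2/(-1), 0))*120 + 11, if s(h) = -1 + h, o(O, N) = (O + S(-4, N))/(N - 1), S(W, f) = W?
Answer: 611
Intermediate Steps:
o(O, N) = (-4 + O)/(-1 + N) (o(O, N) = (O - 4)/(N - 1) = (-4 + O)/(-1 + N))
s(o(2/(-1), 0))*120 + 11 = (-1 + (-4 + 2/(-1))/(-1 + 0))*120 + 11 = (-1 + (-4 + 2*(-1))/(-1))*120 + 11 = (-1 - (-4 - 2))*120 + 11 = (-1 - 1*(-6))*120 + 11 = (-1 + 6)*120 + 11 = 5*120 + 11 = 600 + 11 = 611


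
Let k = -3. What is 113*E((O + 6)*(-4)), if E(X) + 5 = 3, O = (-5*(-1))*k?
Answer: -226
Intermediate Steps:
O = -15 (O = -5*(-1)*(-3) = 5*(-3) = -15)
E(X) = -2 (E(X) = -5 + 3 = -2)
113*E((O + 6)*(-4)) = 113*(-2) = -226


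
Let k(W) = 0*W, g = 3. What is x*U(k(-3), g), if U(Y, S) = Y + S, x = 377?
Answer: 1131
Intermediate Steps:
k(W) = 0
U(Y, S) = S + Y
x*U(k(-3), g) = 377*(3 + 0) = 377*3 = 1131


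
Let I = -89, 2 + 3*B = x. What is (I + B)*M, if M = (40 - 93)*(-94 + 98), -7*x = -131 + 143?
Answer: 401740/21 ≈ 19130.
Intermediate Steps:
x = -12/7 (x = -(-131 + 143)/7 = -⅐*12 = -12/7 ≈ -1.7143)
M = -212 (M = -53*4 = -212)
B = -26/21 (B = -⅔ + (⅓)*(-12/7) = -⅔ - 4/7 = -26/21 ≈ -1.2381)
(I + B)*M = (-89 - 26/21)*(-212) = -1895/21*(-212) = 401740/21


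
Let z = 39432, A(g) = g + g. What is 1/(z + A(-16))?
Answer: 1/39400 ≈ 2.5381e-5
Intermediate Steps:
A(g) = 2*g
1/(z + A(-16)) = 1/(39432 + 2*(-16)) = 1/(39432 - 32) = 1/39400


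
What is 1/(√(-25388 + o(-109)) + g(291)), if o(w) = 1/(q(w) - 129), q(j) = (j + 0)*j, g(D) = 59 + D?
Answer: 23504/9931313 - 2*I*√715576342/49656565 ≈ 0.0023667 - 0.0010774*I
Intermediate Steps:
q(j) = j² (q(j) = j*j = j²)
o(w) = 1/(-129 + w²) (o(w) = 1/(w² - 129) = 1/(-129 + w²))
1/(√(-25388 + o(-109)) + g(291)) = 1/(√(-25388 + 1/(-129 + (-109)²)) + (59 + 291)) = 1/(√(-25388 + 1/(-129 + 11881)) + 350) = 1/(√(-25388 + 1/11752) + 350) = 1/(√(-298359775/11752) + 350) = 1/(35*I*√715576342/5876 + 350) = 1/(350 + 35*I*√715576342/5876)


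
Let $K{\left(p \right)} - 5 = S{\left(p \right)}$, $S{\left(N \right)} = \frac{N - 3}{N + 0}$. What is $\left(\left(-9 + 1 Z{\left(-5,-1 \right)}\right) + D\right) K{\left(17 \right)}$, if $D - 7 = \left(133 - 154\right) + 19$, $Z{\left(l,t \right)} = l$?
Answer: $- \frac{891}{17} \approx -52.412$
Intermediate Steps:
$S{\left(N \right)} = \frac{-3 + N}{N}$
$K{\left(p \right)} = 5 + \frac{-3 + p}{p}$
$D = 5$ ($D = 7 + \left(\left(133 - 154\right) + 19\right) = 7 + \left(-21 + 19\right) = 7 - 2 = 5$)
$\left(\left(-9 + 1 Z{\left(-5,-1 \right)}\right) + D\right) K{\left(17 \right)} = \left(\left(-9 + 1 \left(-5\right)\right) + 5\right) \left(6 - \frac{3}{17}\right) = \left(\left(-9 - 5\right) + 5\right) \left(6 - \frac{3}{17}\right) = \left(-14 + 5\right) \left(6 - \frac{3}{17}\right) = \left(-9\right) \frac{99}{17} = - \frac{891}{17}$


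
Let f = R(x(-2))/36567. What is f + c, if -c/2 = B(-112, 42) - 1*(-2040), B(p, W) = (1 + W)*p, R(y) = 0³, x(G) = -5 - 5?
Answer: 5552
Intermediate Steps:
x(G) = -10
R(y) = 0
f = 0 (f = 0/36567 = 0*(1/36567) = 0)
B(p, W) = p*(1 + W)
c = 5552 (c = -2*(-112*(1 + 42) - 1*(-2040)) = -2*(-112*43 + 2040) = -2*(-4816 + 2040) = -2*(-2776) = 5552)
f + c = 0 + 5552 = 5552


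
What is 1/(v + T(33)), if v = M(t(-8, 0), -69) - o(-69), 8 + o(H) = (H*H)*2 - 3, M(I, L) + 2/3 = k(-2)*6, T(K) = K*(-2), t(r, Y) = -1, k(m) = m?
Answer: -3/28769 ≈ -0.00010428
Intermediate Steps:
T(K) = -2*K
M(I, L) = -38/3 (M(I, L) = -⅔ - 2*6 = -⅔ - 12 = -38/3)
o(H) = -11 + 2*H² (o(H) = -8 + ((H*H)*2 - 3) = -8 + (H²*2 - 3) = -8 + (2*H² - 3) = -8 + (-3 + 2*H²) = -11 + 2*H²)
v = -28571/3 (v = -38/3 - (-11 + 2*(-69)²) = -38/3 - (-11 + 2*4761) = -38/3 - (-11 + 9522) = -38/3 - 1*9511 = -38/3 - 9511 = -28571/3 ≈ -9523.7)
1/(v + T(33)) = 1/(-28571/3 - 2*33) = 1/(-28571/3 - 66) = 1/(-28769/3) = -3/28769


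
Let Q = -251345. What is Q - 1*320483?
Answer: -571828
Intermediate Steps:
Q - 1*320483 = -251345 - 1*320483 = -251345 - 320483 = -571828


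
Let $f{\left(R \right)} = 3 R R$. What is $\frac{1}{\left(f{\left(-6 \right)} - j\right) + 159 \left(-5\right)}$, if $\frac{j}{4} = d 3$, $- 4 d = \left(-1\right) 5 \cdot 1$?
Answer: $- \frac{1}{702} \approx -0.0014245$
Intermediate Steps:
$f{\left(R \right)} = 3 R^{2}$
$d = \frac{5}{4}$ ($d = - \frac{\left(-1\right) 5 \cdot 1}{4} = - \frac{\left(-5\right) 1}{4} = \left(- \frac{1}{4}\right) \left(-5\right) = \frac{5}{4} \approx 1.25$)
$j = 15$ ($j = 4 \cdot \frac{5}{4} \cdot 3 = 4 \cdot \frac{15}{4} = 15$)
$\frac{1}{\left(f{\left(-6 \right)} - j\right) + 159 \left(-5\right)} = \frac{1}{\left(3 \left(-6\right)^{2} - 15\right) + 159 \left(-5\right)} = \frac{1}{\left(3 \cdot 36 - 15\right) - 795} = \frac{1}{\left(108 - 15\right) - 795} = \frac{1}{93 - 795} = \frac{1}{-702} = - \frac{1}{702}$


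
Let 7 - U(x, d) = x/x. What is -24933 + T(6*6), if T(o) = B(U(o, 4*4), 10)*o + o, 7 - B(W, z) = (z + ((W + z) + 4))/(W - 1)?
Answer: -24861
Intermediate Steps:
U(x, d) = 6 (U(x, d) = 7 - x/x = 7 - 1*1 = 7 - 1 = 6)
B(W, z) = 7 - (4 + W + 2*z)/(-1 + W) (B(W, z) = 7 - (z + ((W + z) + 4))/(W - 1) = 7 - (z + (4 + W + z))/(-1 + W) = 7 - (4 + W + 2*z)/(-1 + W))
T(o) = 2*o (T(o) = ((-11 - 2*10 + 6*6)/(-1 + 6))*o + o = ((-11 - 20 + 36)/5)*o + o = ((⅕)*5)*o + o = 1*o + o = o + o = 2*o)
-24933 + T(6*6) = -24933 + 2*(6*6) = -24933 + 2*36 = -24933 + 72 = -24861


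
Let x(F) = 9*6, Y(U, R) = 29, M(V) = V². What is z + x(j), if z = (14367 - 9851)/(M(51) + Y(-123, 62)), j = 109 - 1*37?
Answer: 73268/1315 ≈ 55.717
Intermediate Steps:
j = 72 (j = 109 - 37 = 72)
x(F) = 54
z = 2258/1315 (z = (14367 - 9851)/(51² + 29) = 4516/(2601 + 29) = 4516/2630 = 4516*(1/2630) = 2258/1315 ≈ 1.7171)
z + x(j) = 2258/1315 + 54 = 73268/1315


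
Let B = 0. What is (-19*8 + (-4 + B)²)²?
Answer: 18496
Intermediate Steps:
(-19*8 + (-4 + B)²)² = (-19*8 + (-4 + 0)²)² = (-152 + (-4)²)² = (-152 + 16)² = (-136)² = 18496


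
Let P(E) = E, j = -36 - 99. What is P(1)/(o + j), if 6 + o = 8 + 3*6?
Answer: -1/115 ≈ -0.0086956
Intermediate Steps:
j = -135
o = 20 (o = -6 + (8 + 3*6) = -6 + (8 + 18) = -6 + 26 = 20)
P(1)/(o + j) = 1/(20 - 135) = 1/(-115) = 1*(-1/115) = -1/115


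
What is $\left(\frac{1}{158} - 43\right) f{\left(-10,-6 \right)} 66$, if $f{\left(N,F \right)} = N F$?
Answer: $- \frac{13450140}{79} \approx -1.7026 \cdot 10^{5}$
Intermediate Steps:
$f{\left(N,F \right)} = F N$
$\left(\frac{1}{158} - 43\right) f{\left(-10,-6 \right)} 66 = \left(\frac{1}{158} - 43\right) \left(\left(-6\right) \left(-10\right)\right) 66 = \left(\frac{1}{158} - 43\right) 60 \cdot 66 = \left(- \frac{6793}{158}\right) 60 \cdot 66 = \left(- \frac{203790}{79}\right) 66 = - \frac{13450140}{79}$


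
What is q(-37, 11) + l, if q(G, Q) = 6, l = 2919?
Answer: 2925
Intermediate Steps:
q(-37, 11) + l = 6 + 2919 = 2925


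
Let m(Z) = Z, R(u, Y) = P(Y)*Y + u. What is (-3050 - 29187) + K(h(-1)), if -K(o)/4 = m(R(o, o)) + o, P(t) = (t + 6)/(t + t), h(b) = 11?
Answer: -32359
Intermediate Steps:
P(t) = (6 + t)/(2*t) (P(t) = (6 + t)/((2*t)) = (6 + t)*(1/(2*t)) = (6 + t)/(2*t))
R(u, Y) = 3 + u + Y/2 (R(u, Y) = ((6 + Y)/(2*Y))*Y + u = (3 + Y/2) + u = 3 + u + Y/2)
K(o) = -12 - 10*o (K(o) = -4*((3 + o + o/2) + o) = -4*((3 + 3*o/2) + o) = -4*(3 + 5*o/2) = -12 - 10*o)
(-3050 - 29187) + K(h(-1)) = (-3050 - 29187) + (-12 - 10*11) = -32237 + (-12 - 110) = -32237 - 122 = -32359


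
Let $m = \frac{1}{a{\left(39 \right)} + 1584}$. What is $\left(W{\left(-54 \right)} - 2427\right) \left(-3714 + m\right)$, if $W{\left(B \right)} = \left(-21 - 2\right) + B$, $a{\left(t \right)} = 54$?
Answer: $\frac{7616580812}{819} \approx 9.2999 \cdot 10^{6}$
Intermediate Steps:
$W{\left(B \right)} = -23 + B$
$m = \frac{1}{1638}$ ($m = \frac{1}{54 + 1584} = \frac{1}{1638} \approx 0.0006105$)
$\left(W{\left(-54 \right)} - 2427\right) \left(-3714 + m\right) = \left(\left(-23 - 54\right) - 2427\right) \left(-3714 + \frac{1}{1638}\right) = \left(-77 - 2427\right) \left(- \frac{6083531}{1638}\right) = \left(-2504\right) \left(- \frac{6083531}{1638}\right) = \frac{7616580812}{819}$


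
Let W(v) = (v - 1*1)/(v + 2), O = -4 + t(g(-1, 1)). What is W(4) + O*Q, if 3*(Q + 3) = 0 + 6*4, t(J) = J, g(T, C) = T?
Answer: -49/2 ≈ -24.500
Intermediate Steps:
O = -5 (O = -4 - 1 = -5)
Q = 5 (Q = -3 + (0 + 6*4)/3 = -3 + (0 + 24)/3 = -3 + (1/3)*24 = -3 + 8 = 5)
W(v) = (-1 + v)/(2 + v) (W(v) = (v - 1)/(2 + v) = (-1 + v)/(2 + v))
W(4) + O*Q = (-1 + 4)/(2 + 4) - 5*5 = 3/6 - 25 = (1/6)*3 - 25 = 1/2 - 25 = -49/2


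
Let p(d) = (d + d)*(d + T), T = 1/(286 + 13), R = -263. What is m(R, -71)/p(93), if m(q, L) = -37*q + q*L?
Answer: 707733/431024 ≈ 1.6420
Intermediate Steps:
T = 1/299 ≈ 0.0033445
p(d) = 2*d*(1/299 + d) (p(d) = (d + d)*(d + 1/299) = (2*d)*(1/299 + d) = 2*d*(1/299 + d))
m(q, L) = -37*q + L*q
m(R, -71)/p(93) = (-263*(-37 - 71))/(((2/299)*93*(1 + 299*93))) = (-263*(-108))/(((2/299)*93*(1 + 27807))) = 28404/(((2/299)*93*27808)) = 28404/(5172288/299) = 28404*(299/5172288) = 707733/431024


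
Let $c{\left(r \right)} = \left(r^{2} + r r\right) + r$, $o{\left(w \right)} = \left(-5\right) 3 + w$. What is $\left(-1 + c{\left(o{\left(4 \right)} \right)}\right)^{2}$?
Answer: $52900$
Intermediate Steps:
$o{\left(w \right)} = -15 + w$
$c{\left(r \right)} = r + 2 r^{2}$ ($c{\left(r \right)} = \left(r^{2} + r^{2}\right) + r = 2 r^{2} + r = r + 2 r^{2}$)
$\left(-1 + c{\left(o{\left(4 \right)} \right)}\right)^{2} = \left(-1 + \left(-15 + 4\right) \left(1 + 2 \left(-15 + 4\right)\right)\right)^{2} = \left(-1 - 11 \left(1 + 2 \left(-11\right)\right)\right)^{2} = \left(-1 - 11 \left(1 - 22\right)\right)^{2} = \left(-1 - -231\right)^{2} = \left(-1 + 231\right)^{2} = 230^{2} = 52900$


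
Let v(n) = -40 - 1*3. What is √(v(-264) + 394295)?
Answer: 2*√98563 ≈ 627.89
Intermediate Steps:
v(n) = -43 (v(n) = -40 - 3 = -43)
√(v(-264) + 394295) = √(-43 + 394295) = √394252 = 2*√98563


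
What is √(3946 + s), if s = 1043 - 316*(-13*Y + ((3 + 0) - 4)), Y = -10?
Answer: 15*I*√159 ≈ 189.14*I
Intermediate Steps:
s = -39721 (s = 1043 - 316*(-13*(-10) + ((3 + 0) - 4)) = 1043 - 316*(130 + (3 - 4)) = 1043 - 316*(130 - 1) = 1043 - 316*129 = 1043 - 40764 = -39721)
√(3946 + s) = √(3946 - 39721) = √(-35775) = 15*I*√159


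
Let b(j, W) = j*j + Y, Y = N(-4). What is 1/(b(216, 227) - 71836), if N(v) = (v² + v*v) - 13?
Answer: -1/25161 ≈ -3.9744e-5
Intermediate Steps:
N(v) = -13 + 2*v² (N(v) = (v² + v²) - 13 = 2*v² - 13 = -13 + 2*v²)
Y = 19 (Y = -13 + 2*(-4)² = -13 + 2*16 = -13 + 32 = 19)
b(j, W) = 19 + j² (b(j, W) = j*j + 19 = j² + 19 = 19 + j²)
1/(b(216, 227) - 71836) = 1/((19 + 216²) - 71836) = 1/((19 + 46656) - 71836) = 1/(46675 - 71836) = 1/(-25161) = -1/25161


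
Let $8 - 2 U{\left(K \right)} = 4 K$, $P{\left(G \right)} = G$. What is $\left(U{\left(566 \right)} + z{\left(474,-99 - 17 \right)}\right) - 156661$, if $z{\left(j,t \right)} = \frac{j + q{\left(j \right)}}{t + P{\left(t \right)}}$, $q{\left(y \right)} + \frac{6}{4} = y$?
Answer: $- \frac{73215989}{464} \approx -1.5779 \cdot 10^{5}$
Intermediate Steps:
$q{\left(y \right)} = - \frac{3}{2} + y$
$U{\left(K \right)} = 4 - 2 K$ ($U{\left(K \right)} = 4 - \frac{4 K}{2} = 4 - 2 K$)
$z{\left(j,t \right)} = \frac{- \frac{3}{2} + 2 j}{2 t}$ ($z{\left(j,t \right)} = \frac{j + \left(- \frac{3}{2} + j\right)}{t + t} = \frac{- \frac{3}{2} + 2 j}{2 t}$)
$\left(U{\left(566 \right)} + z{\left(474,-99 - 17 \right)}\right) - 156661 = \left(\left(4 - 1132\right) + \frac{- \frac{3}{4} + 474}{-99 - 17}\right) - 156661 = \left(\left(4 - 1132\right) + \frac{1}{-99 - 17} \cdot \frac{1893}{4}\right) - 156661 = \left(-1128 + \frac{1}{-116} \cdot \frac{1893}{4}\right) - 156661 = \left(-1128 - \frac{1893}{464}\right) - 156661 = - \frac{525285}{464} - 156661 = - \frac{73215989}{464}$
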